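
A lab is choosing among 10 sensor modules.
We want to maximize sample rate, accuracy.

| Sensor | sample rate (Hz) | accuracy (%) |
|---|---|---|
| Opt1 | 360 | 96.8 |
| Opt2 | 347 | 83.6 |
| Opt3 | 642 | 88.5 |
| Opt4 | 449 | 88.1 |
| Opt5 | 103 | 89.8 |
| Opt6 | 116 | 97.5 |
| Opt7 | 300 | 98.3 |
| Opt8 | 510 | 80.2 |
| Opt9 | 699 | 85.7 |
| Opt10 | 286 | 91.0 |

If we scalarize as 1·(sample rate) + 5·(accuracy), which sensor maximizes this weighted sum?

Opt1: 1·360 + 5·96.8 = 844.0
Opt2: 1·347 + 5·83.6 = 765.0
Opt3: 1·642 + 5·88.5 = 1084.5
Opt4: 1·449 + 5·88.1 = 889.5
Opt5: 1·103 + 5·89.8 = 552.0
Opt6: 1·116 + 5·97.5 = 603.5
Opt7: 1·300 + 5·98.3 = 791.5
Opt8: 1·510 + 5·80.2 = 911.0
Opt9: 1·699 + 5·85.7 = 1127.5
Opt10: 1·286 + 5·91.0 = 741.0
Highest: Opt9 at 1127.5.

Opt9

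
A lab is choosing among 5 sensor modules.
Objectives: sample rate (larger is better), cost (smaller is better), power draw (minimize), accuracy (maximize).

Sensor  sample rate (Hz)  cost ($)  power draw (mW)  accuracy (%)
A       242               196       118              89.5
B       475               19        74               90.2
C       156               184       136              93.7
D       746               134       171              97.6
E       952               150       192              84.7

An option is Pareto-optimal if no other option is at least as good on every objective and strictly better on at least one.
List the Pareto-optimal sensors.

B, C, D, E

A: dominated by B (sample rate 475≥242, cost 19≤196, power draw 74≤118, accuracy 90.2≥89.5).
B: not dominated (best cost).
C: not dominated.
D: not dominated (best accuracy).
E: not dominated (best sample rate).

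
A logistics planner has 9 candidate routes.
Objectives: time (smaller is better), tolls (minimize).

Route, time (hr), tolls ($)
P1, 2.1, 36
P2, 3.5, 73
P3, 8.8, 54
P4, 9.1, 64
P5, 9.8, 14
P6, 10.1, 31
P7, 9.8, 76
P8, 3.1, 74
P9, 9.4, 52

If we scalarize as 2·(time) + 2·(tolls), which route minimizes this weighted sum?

P1: 2·2.1 + 2·36 = 76.2
P2: 2·3.5 + 2·73 = 153.0
P3: 2·8.8 + 2·54 = 125.6
P4: 2·9.1 + 2·64 = 146.2
P5: 2·9.8 + 2·14 = 47.6
P6: 2·10.1 + 2·31 = 82.2
P7: 2·9.8 + 2·76 = 171.6
P8: 2·3.1 + 2·74 = 154.2
P9: 2·9.4 + 2·52 = 122.8
Lowest: P5 at 47.6.

P5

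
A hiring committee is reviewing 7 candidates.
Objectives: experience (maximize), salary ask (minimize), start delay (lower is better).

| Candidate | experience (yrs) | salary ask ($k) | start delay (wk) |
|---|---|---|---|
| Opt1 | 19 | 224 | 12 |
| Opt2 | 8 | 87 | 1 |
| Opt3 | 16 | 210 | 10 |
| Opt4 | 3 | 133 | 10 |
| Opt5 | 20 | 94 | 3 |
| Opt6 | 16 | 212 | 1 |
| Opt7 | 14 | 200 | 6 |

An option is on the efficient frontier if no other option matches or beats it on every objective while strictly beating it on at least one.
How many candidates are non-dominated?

Opt1: dominated by Opt5 (experience 20≥19, salary ask 94≤224, start delay 3≤12).
Opt2: not dominated (best salary ask).
Opt3: dominated by Opt5 (experience 20≥16, salary ask 94≤210, start delay 3≤10).
Opt4: dominated by Opt2 (experience 8≥3, salary ask 87≤133, start delay 1≤10).
Opt5: not dominated (best experience).
Opt6: not dominated.
Opt7: dominated by Opt5 (experience 20≥14, salary ask 94≤200, start delay 3≤6).
Pareto-optimal: Opt2, Opt5, Opt6 → 3.

3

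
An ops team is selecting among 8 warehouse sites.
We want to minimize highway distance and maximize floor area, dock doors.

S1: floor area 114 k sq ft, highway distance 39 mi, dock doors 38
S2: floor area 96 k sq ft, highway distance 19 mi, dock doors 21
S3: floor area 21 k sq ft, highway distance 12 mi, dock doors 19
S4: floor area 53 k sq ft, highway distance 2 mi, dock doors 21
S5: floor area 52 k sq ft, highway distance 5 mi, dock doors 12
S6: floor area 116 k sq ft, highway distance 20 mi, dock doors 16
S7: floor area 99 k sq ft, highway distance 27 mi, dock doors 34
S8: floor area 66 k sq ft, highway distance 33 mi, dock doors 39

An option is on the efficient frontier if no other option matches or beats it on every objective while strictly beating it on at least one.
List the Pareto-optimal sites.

S1: not dominated.
S2: not dominated.
S3: dominated by S4 (floor area 53≥21, highway distance 2≤12, dock doors 21≥19).
S4: not dominated (best highway distance).
S5: dominated by S4 (floor area 53≥52, highway distance 2≤5, dock doors 21≥12).
S6: not dominated (best floor area).
S7: not dominated.
S8: not dominated (best dock doors).

S1, S2, S4, S6, S7, S8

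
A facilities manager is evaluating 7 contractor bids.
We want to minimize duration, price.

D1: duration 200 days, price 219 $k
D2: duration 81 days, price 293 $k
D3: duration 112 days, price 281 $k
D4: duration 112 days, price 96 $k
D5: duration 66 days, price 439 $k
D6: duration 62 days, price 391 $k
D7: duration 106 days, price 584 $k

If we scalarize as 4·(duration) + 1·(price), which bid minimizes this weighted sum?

D4

D1: 4·200 + 1·219 = 1019
D2: 4·81 + 1·293 = 617
D3: 4·112 + 1·281 = 729
D4: 4·112 + 1·96 = 544
D5: 4·66 + 1·439 = 703
D6: 4·62 + 1·391 = 639
D7: 4·106 + 1·584 = 1008
Lowest: D4 at 544.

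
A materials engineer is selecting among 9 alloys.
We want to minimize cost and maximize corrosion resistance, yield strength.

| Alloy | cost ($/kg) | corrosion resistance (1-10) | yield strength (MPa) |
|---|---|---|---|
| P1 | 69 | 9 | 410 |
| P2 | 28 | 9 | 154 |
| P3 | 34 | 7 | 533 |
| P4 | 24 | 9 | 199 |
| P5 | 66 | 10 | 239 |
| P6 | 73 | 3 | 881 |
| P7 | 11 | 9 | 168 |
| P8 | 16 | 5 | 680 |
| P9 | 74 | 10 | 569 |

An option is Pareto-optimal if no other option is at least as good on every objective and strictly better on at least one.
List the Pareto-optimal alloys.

P1, P3, P4, P5, P6, P7, P8, P9

P1: not dominated.
P2: dominated by P4 (cost 24≤28, corrosion resistance 9≥9, yield strength 199≥154).
P3: not dominated.
P4: not dominated.
P5: not dominated.
P6: not dominated (best yield strength).
P7: not dominated (best cost).
P8: not dominated.
P9: not dominated.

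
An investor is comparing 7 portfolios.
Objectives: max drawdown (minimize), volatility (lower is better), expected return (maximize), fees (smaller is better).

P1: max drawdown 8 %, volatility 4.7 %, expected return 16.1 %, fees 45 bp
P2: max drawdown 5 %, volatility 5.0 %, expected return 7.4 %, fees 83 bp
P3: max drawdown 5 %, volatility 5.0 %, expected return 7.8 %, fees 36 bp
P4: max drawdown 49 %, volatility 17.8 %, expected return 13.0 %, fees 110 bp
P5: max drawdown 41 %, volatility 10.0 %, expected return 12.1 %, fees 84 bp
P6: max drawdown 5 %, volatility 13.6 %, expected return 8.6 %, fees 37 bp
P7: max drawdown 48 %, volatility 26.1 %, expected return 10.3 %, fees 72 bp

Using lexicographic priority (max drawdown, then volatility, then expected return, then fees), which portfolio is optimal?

First minimize max drawdown: best is 5, kept {P2, P3, P6}.
Then minimize volatility: best is 5.0, kept {P2, P3}.
Then maximize expected return: best is 7.8, kept {P3}.

P3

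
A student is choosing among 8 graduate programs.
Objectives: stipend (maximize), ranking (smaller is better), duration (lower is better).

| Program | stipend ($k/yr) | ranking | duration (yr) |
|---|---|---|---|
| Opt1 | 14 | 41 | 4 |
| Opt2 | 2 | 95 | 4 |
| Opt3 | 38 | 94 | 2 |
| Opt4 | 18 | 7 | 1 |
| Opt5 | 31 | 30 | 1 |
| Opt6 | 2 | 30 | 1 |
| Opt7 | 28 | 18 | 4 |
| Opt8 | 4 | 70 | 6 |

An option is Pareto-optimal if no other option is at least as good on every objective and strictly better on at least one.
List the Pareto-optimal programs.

Opt3, Opt4, Opt5, Opt7

Opt1: dominated by Opt4 (stipend 18≥14, ranking 7≤41, duration 1≤4).
Opt2: dominated by Opt1 (stipend 14≥2, ranking 41≤95, duration 4≤4).
Opt3: not dominated (best stipend).
Opt4: not dominated (best ranking).
Opt5: not dominated.
Opt6: dominated by Opt4 (stipend 18≥2, ranking 7≤30, duration 1≤1).
Opt7: not dominated.
Opt8: dominated by Opt1 (stipend 14≥4, ranking 41≤70, duration 4≤6).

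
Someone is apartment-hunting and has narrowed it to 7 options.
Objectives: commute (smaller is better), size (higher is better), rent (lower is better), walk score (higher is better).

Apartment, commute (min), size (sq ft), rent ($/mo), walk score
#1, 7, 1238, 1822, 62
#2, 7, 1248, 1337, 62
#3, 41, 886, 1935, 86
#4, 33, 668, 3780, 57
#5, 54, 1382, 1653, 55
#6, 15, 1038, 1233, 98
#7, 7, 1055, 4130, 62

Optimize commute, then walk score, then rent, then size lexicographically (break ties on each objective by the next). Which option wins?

#2

First minimize commute: best is 7, kept {#1, #2, #7}.
Then maximize walk score: best is 62, kept {#1, #2, #7}.
Then minimize rent: best is 1337, kept {#2}.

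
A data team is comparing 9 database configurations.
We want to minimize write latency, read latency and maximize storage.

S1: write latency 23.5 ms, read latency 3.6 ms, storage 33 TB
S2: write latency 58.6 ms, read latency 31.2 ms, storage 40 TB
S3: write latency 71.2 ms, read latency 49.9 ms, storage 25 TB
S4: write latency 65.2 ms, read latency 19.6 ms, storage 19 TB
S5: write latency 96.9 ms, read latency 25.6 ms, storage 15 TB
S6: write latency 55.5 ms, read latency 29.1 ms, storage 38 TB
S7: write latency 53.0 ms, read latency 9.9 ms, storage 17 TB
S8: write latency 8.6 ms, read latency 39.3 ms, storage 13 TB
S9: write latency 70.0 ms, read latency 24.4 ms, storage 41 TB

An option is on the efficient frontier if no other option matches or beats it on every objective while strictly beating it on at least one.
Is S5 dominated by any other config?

S1 vs S5: write latency 23.5≤96.9, read latency 3.6≤25.6, storage 33≥15 — S1 is at least as good on every objective and strictly better on at least one, so S1 dominates S5.

Yes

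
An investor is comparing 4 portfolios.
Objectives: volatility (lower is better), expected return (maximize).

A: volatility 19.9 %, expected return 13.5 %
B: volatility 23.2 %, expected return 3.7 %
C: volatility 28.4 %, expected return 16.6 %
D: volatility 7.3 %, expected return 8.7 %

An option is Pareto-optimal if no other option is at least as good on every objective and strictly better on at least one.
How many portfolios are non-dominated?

A: not dominated.
B: dominated by A (volatility 19.9≤23.2, expected return 13.5≥3.7).
C: not dominated (best expected return).
D: not dominated (best volatility).
Pareto-optimal: A, C, D → 3.

3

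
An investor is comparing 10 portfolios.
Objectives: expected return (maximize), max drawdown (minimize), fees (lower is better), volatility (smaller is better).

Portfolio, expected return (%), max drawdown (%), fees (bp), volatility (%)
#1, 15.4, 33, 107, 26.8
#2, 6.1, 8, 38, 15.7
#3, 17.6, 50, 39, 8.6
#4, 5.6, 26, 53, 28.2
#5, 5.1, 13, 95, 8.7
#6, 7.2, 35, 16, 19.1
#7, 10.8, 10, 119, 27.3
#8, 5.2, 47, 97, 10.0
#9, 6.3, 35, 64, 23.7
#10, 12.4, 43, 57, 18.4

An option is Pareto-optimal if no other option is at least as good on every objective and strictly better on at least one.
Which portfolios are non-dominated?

#1, #2, #3, #5, #6, #7, #8, #10

#1: not dominated.
#2: not dominated (best max drawdown).
#3: not dominated (best expected return).
#4: dominated by #2 (expected return 6.1≥5.6, max drawdown 8≤26, fees 38≤53, volatility 15.7≤28.2).
#5: not dominated.
#6: not dominated (best fees).
#7: not dominated.
#8: not dominated.
#9: dominated by #6 (expected return 7.2≥6.3, max drawdown 35≤35, fees 16≤64, volatility 19.1≤23.7).
#10: not dominated.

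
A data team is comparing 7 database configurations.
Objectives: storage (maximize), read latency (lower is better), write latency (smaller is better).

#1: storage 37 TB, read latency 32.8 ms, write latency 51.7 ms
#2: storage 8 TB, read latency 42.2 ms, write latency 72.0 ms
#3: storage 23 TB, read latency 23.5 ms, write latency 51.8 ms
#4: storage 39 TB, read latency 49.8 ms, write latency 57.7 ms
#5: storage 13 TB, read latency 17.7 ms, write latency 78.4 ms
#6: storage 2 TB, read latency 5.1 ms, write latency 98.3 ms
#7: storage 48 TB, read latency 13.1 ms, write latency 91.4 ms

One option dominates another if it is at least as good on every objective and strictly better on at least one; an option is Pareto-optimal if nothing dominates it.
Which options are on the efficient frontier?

#1: not dominated (best write latency).
#2: dominated by #1 (storage 37≥8, read latency 32.8≤42.2, write latency 51.7≤72.0).
#3: not dominated.
#4: not dominated.
#5: not dominated.
#6: not dominated (best read latency).
#7: not dominated (best storage).

#1, #3, #4, #5, #6, #7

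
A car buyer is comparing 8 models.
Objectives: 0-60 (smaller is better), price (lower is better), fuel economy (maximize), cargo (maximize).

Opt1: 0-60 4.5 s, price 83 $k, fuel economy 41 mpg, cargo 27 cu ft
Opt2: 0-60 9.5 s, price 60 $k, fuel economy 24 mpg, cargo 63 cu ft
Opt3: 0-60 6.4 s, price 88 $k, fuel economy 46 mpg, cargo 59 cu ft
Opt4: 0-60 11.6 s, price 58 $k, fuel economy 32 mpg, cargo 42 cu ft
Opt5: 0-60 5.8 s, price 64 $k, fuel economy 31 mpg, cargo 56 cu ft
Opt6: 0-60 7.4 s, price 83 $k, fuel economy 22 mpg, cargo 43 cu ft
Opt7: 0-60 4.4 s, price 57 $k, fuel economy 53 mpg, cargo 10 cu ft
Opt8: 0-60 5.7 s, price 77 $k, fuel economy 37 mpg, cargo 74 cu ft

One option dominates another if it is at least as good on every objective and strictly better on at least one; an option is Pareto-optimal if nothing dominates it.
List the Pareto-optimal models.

Opt1, Opt2, Opt3, Opt4, Opt5, Opt7, Opt8

Opt1: not dominated.
Opt2: not dominated.
Opt3: not dominated.
Opt4: not dominated.
Opt5: not dominated.
Opt6: dominated by Opt5 (0-60 5.8≤7.4, price 64≤83, fuel economy 31≥22, cargo 56≥43).
Opt7: not dominated (best 0-60).
Opt8: not dominated (best cargo).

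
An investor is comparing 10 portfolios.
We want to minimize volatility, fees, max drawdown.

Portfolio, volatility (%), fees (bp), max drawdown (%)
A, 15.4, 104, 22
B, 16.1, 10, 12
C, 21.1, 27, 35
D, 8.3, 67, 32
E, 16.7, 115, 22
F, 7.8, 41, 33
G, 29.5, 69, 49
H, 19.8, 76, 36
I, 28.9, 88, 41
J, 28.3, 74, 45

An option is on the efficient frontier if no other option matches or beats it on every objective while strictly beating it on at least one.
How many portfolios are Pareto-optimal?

4

A: not dominated.
B: not dominated (best fees).
C: dominated by B (volatility 16.1≤21.1, fees 10≤27, max drawdown 12≤35).
D: not dominated.
E: dominated by A (volatility 15.4≤16.7, fees 104≤115, max drawdown 22≤22).
F: not dominated (best volatility).
G: dominated by B (volatility 16.1≤29.5, fees 10≤69, max drawdown 12≤49).
H: dominated by B (volatility 16.1≤19.8, fees 10≤76, max drawdown 12≤36).
I: dominated by B (volatility 16.1≤28.9, fees 10≤88, max drawdown 12≤41).
J: dominated by B (volatility 16.1≤28.3, fees 10≤74, max drawdown 12≤45).
Pareto-optimal: A, B, D, F → 4.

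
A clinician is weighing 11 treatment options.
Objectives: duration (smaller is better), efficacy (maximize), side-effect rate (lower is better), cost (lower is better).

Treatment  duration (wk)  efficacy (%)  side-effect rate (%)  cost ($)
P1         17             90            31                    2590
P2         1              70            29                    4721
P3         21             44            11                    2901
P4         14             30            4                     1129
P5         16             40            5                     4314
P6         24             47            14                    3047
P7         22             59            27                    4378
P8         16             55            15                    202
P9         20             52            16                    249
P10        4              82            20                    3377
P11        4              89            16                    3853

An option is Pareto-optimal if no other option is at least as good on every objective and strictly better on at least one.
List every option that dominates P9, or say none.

P8

P8: duration 16≤20, efficacy 55≥52, side-effect rate 15≤16, cost 202≤249 — dominates P9.
Others (P1, P2, P3, P4, P5, P6, P7, P10, P11) are each worse than P9 on at least one objective.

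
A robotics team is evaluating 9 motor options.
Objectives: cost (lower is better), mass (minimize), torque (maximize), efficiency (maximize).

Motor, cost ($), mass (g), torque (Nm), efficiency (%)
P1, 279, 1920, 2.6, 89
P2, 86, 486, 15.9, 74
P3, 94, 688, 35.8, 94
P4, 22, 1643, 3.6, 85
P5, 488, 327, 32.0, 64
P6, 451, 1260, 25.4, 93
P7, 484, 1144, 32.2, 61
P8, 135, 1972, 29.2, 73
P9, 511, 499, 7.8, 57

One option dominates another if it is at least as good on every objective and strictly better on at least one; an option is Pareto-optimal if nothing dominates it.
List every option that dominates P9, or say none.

P2: cost 86≤511, mass 486≤499, torque 15.9≥7.8, efficiency 74≥57 — dominates P9.
P5: cost 488≤511, mass 327≤499, torque 32.0≥7.8, efficiency 64≥57 — dominates P9.
Others (P1, P3, P4, P6, P7, P8) are each worse than P9 on at least one objective.

P2, P5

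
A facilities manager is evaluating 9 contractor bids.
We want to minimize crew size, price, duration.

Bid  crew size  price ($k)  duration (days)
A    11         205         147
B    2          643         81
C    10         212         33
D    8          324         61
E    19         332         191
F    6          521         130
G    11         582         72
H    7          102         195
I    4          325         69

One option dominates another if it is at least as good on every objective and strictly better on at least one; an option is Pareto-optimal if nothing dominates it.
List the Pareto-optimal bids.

A: not dominated.
B: not dominated (best crew size).
C: not dominated (best duration).
D: not dominated.
E: dominated by A (crew size 11≤19, price 205≤332, duration 147≤191).
F: dominated by I (crew size 4≤6, price 325≤521, duration 69≤130).
G: dominated by C (crew size 10≤11, price 212≤582, duration 33≤72).
H: not dominated (best price).
I: not dominated.

A, B, C, D, H, I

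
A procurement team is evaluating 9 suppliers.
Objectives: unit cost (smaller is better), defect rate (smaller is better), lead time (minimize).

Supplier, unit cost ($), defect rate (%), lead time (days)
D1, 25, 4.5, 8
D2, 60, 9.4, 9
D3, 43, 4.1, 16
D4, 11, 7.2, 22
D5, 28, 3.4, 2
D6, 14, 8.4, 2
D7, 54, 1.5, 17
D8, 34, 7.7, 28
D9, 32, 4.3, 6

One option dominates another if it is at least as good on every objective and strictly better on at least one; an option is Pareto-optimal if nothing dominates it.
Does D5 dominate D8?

Yes

D5 vs D8: unit cost 28≤34, defect rate 3.4≤7.7, lead time 2≤28 — D5 is at least as good on every objective with at least one strict improvement.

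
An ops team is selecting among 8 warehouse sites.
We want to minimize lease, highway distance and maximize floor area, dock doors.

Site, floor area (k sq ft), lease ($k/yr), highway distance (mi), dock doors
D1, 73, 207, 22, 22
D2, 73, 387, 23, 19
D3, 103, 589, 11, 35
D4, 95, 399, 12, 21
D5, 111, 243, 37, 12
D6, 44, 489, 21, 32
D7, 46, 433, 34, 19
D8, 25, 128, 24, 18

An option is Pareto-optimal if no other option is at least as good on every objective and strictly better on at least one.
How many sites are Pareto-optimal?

6

D1: not dominated.
D2: dominated by D1 (floor area 73≥73, lease 207≤387, highway distance 22≤23, dock doors 22≥19).
D3: not dominated (best highway distance).
D4: not dominated.
D5: not dominated (best floor area).
D6: not dominated.
D7: dominated by D1 (floor area 73≥46, lease 207≤433, highway distance 22≤34, dock doors 22≥19).
D8: not dominated (best lease).
Pareto-optimal: D1, D3, D4, D5, D6, D8 → 6.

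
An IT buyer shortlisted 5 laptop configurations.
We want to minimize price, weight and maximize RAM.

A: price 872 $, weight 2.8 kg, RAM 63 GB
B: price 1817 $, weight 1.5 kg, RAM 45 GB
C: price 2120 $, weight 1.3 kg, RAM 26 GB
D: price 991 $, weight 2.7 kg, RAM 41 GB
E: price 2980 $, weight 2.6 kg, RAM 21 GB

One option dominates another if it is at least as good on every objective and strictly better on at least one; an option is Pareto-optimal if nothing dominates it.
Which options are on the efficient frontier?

A: not dominated (best price).
B: not dominated.
C: not dominated (best weight).
D: not dominated.
E: dominated by B (price 1817≤2980, weight 1.5≤2.6, RAM 45≥21).

A, B, C, D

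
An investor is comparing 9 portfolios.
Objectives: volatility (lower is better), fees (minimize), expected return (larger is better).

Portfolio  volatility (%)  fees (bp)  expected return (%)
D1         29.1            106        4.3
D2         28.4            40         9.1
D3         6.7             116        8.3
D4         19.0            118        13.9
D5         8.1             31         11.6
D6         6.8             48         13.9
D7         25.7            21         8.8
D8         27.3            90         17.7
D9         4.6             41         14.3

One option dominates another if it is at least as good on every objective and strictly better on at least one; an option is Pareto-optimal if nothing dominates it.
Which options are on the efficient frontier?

D5, D7, D8, D9

D1: dominated by D2 (volatility 28.4≤29.1, fees 40≤106, expected return 9.1≥4.3).
D2: dominated by D5 (volatility 8.1≤28.4, fees 31≤40, expected return 11.6≥9.1).
D3: dominated by D9 (volatility 4.6≤6.7, fees 41≤116, expected return 14.3≥8.3).
D4: dominated by D6 (volatility 6.8≤19.0, fees 48≤118, expected return 13.9≥13.9).
D5: not dominated.
D6: dominated by D9 (volatility 4.6≤6.8, fees 41≤48, expected return 14.3≥13.9).
D7: not dominated (best fees).
D8: not dominated (best expected return).
D9: not dominated (best volatility).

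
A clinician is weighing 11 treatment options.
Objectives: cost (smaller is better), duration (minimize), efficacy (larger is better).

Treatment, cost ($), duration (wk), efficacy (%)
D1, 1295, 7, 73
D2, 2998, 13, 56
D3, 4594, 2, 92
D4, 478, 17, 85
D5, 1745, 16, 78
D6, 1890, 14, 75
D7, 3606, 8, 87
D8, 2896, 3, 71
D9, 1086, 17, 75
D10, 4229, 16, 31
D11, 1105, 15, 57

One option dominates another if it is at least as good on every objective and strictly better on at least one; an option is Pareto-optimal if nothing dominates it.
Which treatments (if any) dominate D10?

D1: cost 1295≤4229, duration 7≤16, efficacy 73≥31 — dominates D10.
D2: cost 2998≤4229, duration 13≤16, efficacy 56≥31 — dominates D10.
D5: cost 1745≤4229, duration 16≤16, efficacy 78≥31 — dominates D10.
D6: cost 1890≤4229, duration 14≤16, efficacy 75≥31 — dominates D10.
D7: cost 3606≤4229, duration 8≤16, efficacy 87≥31 — dominates D10.
D8: cost 2896≤4229, duration 3≤16, efficacy 71≥31 — dominates D10.
D11: cost 1105≤4229, duration 15≤16, efficacy 57≥31 — dominates D10.
Others (D3, D4, D9) are each worse than D10 on at least one objective.

D1, D2, D5, D6, D7, D8, D11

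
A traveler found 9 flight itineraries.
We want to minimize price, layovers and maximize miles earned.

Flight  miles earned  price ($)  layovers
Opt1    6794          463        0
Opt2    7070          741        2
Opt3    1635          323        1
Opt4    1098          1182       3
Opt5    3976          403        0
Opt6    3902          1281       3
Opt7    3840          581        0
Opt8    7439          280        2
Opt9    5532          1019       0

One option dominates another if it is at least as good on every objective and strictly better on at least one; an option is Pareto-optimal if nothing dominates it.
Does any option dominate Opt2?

Yes

Opt8 vs Opt2: miles earned 7439≥7070, price 280≤741, layovers 2≤2 — Opt8 is at least as good on every objective and strictly better on at least one, so Opt8 dominates Opt2.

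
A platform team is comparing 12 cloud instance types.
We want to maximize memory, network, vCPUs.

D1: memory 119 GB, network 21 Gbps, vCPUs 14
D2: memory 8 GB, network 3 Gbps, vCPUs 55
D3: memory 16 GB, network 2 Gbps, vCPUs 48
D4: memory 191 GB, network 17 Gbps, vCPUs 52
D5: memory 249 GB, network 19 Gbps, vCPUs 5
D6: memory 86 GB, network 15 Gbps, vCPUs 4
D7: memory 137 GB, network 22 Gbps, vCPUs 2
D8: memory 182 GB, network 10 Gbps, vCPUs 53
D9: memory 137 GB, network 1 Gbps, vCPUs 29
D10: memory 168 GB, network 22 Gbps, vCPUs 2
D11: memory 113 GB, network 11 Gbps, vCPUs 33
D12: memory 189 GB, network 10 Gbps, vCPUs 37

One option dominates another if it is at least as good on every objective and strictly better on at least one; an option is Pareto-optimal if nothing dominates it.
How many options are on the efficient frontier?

D1: not dominated.
D2: not dominated (best vCPUs).
D3: dominated by D4 (memory 191≥16, network 17≥2, vCPUs 52≥48).
D4: not dominated.
D5: not dominated (best memory).
D6: dominated by D1 (memory 119≥86, network 21≥15, vCPUs 14≥4).
D7: dominated by D10 (memory 168≥137, network 22≥22, vCPUs 2≥2).
D8: not dominated.
D9: dominated by D4 (memory 191≥137, network 17≥1, vCPUs 52≥29).
D10: not dominated.
D11: dominated by D4 (memory 191≥113, network 17≥11, vCPUs 52≥33).
D12: dominated by D4 (memory 191≥189, network 17≥10, vCPUs 52≥37).
Pareto-optimal: D1, D2, D4, D5, D8, D10 → 6.

6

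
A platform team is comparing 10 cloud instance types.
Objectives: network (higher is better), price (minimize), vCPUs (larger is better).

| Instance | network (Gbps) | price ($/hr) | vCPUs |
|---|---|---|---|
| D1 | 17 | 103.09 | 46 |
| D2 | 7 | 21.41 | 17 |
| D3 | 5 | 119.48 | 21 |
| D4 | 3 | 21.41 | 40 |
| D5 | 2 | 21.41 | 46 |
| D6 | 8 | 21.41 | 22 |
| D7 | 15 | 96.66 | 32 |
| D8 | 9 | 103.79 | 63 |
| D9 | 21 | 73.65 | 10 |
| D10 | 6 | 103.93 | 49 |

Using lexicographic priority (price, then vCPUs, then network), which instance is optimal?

First minimize price: best is 21.41, kept {D2, D4, D5, D6}.
Then maximize vCPUs: best is 46, kept {D5}.

D5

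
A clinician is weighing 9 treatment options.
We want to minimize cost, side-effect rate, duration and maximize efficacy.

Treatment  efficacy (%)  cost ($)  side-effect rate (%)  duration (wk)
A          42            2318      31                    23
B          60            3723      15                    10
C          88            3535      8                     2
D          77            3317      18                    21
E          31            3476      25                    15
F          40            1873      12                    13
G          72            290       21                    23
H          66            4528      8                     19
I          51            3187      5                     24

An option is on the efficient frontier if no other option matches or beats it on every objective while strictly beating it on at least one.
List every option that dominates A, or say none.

G

G: efficacy 72≥42, cost 290≤2318, side-effect rate 21≤31, duration 23≤23 — dominates A.
Others (B, C, D, E, F, H, I) are each worse than A on at least one objective.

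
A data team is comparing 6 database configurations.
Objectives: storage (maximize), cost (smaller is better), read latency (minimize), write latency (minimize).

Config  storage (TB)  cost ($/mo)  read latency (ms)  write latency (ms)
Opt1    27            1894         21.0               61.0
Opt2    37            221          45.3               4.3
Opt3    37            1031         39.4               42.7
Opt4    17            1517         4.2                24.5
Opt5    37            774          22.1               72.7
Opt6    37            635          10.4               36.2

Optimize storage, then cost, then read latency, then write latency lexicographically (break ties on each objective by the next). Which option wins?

Opt2

First maximize storage: best is 37, kept {Opt2, Opt3, Opt5, Opt6}.
Then minimize cost: best is 221, kept {Opt2}.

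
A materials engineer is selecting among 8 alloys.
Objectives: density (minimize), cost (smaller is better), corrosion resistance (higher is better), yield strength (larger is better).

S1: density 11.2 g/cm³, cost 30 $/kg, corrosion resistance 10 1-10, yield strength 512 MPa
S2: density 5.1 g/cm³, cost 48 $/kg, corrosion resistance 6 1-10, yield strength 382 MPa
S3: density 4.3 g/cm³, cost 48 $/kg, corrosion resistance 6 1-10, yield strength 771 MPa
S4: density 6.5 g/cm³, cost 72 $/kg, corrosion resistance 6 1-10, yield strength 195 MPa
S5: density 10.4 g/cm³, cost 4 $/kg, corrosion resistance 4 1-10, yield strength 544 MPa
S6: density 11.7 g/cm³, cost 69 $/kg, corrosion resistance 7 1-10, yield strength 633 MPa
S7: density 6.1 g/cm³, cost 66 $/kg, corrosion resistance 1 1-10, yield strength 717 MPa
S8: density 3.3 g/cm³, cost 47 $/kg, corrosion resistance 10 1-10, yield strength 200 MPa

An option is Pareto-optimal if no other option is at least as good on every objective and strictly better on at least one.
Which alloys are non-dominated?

S1, S3, S5, S6, S8

S1: not dominated.
S2: dominated by S3 (density 4.3≤5.1, cost 48≤48, corrosion resistance 6≥6, yield strength 771≥382).
S3: not dominated (best yield strength).
S4: dominated by S2 (density 5.1≤6.5, cost 48≤72, corrosion resistance 6≥6, yield strength 382≥195).
S5: not dominated (best cost).
S6: not dominated.
S7: dominated by S3 (density 4.3≤6.1, cost 48≤66, corrosion resistance 6≥1, yield strength 771≥717).
S8: not dominated (best density).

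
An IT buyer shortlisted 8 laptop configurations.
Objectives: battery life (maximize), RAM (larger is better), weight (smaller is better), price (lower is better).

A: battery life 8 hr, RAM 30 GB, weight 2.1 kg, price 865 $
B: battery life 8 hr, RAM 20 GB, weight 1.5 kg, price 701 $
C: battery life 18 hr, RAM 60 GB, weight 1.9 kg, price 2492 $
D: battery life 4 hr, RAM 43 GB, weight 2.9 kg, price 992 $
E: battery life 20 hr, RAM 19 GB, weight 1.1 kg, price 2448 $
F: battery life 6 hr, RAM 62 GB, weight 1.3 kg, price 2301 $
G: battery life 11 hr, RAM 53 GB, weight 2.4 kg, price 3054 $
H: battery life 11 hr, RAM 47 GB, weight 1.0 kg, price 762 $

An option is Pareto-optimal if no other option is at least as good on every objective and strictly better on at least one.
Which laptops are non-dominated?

B, C, E, F, H

A: dominated by H (battery life 11≥8, RAM 47≥30, weight 1.0≤2.1, price 762≤865).
B: not dominated (best price).
C: not dominated.
D: dominated by H (battery life 11≥4, RAM 47≥43, weight 1.0≤2.9, price 762≤992).
E: not dominated (best battery life).
F: not dominated (best RAM).
G: dominated by C (battery life 18≥11, RAM 60≥53, weight 1.9≤2.4, price 2492≤3054).
H: not dominated (best weight).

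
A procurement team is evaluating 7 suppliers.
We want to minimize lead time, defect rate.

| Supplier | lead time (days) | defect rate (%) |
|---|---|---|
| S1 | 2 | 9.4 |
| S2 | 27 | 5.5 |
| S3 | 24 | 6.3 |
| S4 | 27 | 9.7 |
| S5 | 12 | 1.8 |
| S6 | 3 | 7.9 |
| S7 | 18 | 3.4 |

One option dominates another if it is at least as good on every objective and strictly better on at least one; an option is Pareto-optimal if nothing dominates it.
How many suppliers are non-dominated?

3

S1: not dominated (best lead time).
S2: dominated by S5 (lead time 12≤27, defect rate 1.8≤5.5).
S3: dominated by S5 (lead time 12≤24, defect rate 1.8≤6.3).
S4: dominated by S1 (lead time 2≤27, defect rate 9.4≤9.7).
S5: not dominated (best defect rate).
S6: not dominated.
S7: dominated by S5 (lead time 12≤18, defect rate 1.8≤3.4).
Pareto-optimal: S1, S5, S6 → 3.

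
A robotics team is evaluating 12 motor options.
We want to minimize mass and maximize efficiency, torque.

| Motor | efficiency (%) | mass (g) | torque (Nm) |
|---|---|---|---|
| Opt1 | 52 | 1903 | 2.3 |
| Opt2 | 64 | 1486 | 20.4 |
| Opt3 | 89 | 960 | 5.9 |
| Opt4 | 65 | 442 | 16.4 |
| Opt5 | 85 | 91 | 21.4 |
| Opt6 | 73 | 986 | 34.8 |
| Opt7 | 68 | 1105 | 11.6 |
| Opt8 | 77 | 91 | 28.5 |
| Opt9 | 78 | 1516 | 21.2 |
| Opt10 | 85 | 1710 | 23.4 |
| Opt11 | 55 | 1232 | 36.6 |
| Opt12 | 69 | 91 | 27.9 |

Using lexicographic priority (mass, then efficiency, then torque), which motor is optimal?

First minimize mass: best is 91, kept {Opt5, Opt8, Opt12}.
Then maximize efficiency: best is 85, kept {Opt5}.

Opt5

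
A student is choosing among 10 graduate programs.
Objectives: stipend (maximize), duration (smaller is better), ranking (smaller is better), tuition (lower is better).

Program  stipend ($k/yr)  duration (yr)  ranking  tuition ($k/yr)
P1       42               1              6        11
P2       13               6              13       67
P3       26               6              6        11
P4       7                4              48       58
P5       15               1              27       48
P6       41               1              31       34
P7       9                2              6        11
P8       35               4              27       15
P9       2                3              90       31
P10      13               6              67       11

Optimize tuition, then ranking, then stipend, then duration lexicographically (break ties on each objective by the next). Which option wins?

First minimize tuition: best is 11, kept {P1, P3, P7, P10}.
Then minimize ranking: best is 6, kept {P1, P3, P7}.
Then maximize stipend: best is 42, kept {P1}.

P1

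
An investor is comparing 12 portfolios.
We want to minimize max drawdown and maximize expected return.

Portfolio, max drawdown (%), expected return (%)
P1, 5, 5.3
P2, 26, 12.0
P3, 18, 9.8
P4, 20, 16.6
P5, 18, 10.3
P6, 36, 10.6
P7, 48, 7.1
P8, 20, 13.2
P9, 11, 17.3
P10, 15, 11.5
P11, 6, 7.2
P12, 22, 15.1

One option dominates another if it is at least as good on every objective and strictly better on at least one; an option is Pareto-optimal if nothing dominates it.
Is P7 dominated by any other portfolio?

Yes

P2 vs P7: max drawdown 26≤48, expected return 12.0≥7.1 — P2 is at least as good on every objective and strictly better on at least one, so P2 dominates P7.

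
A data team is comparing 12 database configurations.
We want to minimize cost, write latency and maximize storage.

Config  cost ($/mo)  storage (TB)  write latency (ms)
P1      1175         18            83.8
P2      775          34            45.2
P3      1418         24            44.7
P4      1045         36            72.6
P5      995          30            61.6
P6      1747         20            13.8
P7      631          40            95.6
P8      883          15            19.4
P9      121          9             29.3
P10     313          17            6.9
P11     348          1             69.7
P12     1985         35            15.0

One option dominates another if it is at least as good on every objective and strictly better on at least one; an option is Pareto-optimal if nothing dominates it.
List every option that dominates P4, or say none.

none

P1: worse on cost (1175 vs 1045).
P2: worse on storage (34 vs 36).
P3: worse on cost (1418 vs 1045).
P5: worse on storage (30 vs 36).
P6: worse on cost (1747 vs 1045).
P7: worse on write latency (95.6 vs 72.6).
P8: worse on storage (15 vs 36).
P9: worse on storage (9 vs 36).
P10: worse on storage (17 vs 36).
P11: worse on storage (1 vs 36).
P12: worse on cost (1985 vs 1045).
No option dominates P4.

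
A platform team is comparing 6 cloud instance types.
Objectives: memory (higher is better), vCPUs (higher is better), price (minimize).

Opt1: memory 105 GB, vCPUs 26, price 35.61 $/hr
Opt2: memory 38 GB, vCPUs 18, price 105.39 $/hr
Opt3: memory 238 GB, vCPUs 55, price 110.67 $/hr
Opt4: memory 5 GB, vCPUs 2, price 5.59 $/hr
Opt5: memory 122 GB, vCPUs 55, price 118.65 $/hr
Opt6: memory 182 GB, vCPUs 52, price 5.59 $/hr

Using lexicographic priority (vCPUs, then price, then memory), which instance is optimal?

First maximize vCPUs: best is 55, kept {Opt3, Opt5}.
Then minimize price: best is 110.67, kept {Opt3}.

Opt3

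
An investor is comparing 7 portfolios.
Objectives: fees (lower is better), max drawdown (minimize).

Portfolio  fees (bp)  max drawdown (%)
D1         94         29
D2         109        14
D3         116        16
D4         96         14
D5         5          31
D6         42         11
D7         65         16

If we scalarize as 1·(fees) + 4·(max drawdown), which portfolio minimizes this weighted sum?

D6

D1: 1·94 + 4·29 = 210
D2: 1·109 + 4·14 = 165
D3: 1·116 + 4·16 = 180
D4: 1·96 + 4·14 = 152
D5: 1·5 + 4·31 = 129
D6: 1·42 + 4·11 = 86
D7: 1·65 + 4·16 = 129
Lowest: D6 at 86.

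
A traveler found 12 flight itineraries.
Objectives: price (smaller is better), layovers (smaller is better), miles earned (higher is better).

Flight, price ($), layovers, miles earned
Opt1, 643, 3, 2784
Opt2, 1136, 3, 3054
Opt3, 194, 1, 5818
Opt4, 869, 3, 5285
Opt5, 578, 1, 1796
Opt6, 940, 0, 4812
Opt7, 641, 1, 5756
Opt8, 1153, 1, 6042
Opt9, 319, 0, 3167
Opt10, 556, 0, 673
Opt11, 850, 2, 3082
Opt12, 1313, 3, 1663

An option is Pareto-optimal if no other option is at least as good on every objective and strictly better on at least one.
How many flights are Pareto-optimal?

Opt1: dominated by Opt3 (price 194≤643, layovers 1≤3, miles earned 5818≥2784).
Opt2: dominated by Opt3 (price 194≤1136, layovers 1≤3, miles earned 5818≥3054).
Opt3: not dominated (best price).
Opt4: dominated by Opt3 (price 194≤869, layovers 1≤3, miles earned 5818≥5285).
Opt5: dominated by Opt3 (price 194≤578, layovers 1≤1, miles earned 5818≥1796).
Opt6: not dominated.
Opt7: dominated by Opt3 (price 194≤641, layovers 1≤1, miles earned 5818≥5756).
Opt8: not dominated (best miles earned).
Opt9: not dominated.
Opt10: dominated by Opt9 (price 319≤556, layovers 0≤0, miles earned 3167≥673).
Opt11: dominated by Opt3 (price 194≤850, layovers 1≤2, miles earned 5818≥3082).
Opt12: dominated by Opt1 (price 643≤1313, layovers 3≤3, miles earned 2784≥1663).
Pareto-optimal: Opt3, Opt6, Opt8, Opt9 → 4.

4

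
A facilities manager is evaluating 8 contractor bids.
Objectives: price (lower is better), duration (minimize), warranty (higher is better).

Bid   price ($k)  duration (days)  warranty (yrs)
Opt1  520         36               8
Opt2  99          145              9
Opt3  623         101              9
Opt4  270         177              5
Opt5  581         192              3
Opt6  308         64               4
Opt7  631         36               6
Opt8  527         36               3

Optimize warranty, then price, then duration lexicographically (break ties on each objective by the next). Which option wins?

First maximize warranty: best is 9, kept {Opt2, Opt3}.
Then minimize price: best is 99, kept {Opt2}.

Opt2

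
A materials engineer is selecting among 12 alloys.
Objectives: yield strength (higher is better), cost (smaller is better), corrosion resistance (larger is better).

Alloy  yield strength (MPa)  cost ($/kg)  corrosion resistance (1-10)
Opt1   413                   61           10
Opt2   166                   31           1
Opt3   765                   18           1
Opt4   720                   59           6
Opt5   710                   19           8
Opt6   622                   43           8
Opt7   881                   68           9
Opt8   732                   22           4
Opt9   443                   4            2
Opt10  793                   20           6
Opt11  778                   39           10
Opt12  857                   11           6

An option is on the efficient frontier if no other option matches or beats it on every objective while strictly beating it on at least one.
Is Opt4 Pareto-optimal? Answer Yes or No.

No

Opt10 vs Opt4: yield strength 793≥720, cost 20≤59, corrosion resistance 6≥6 — Opt10 is at least as good on every objective and strictly better on at least one, so Opt10 dominates Opt4.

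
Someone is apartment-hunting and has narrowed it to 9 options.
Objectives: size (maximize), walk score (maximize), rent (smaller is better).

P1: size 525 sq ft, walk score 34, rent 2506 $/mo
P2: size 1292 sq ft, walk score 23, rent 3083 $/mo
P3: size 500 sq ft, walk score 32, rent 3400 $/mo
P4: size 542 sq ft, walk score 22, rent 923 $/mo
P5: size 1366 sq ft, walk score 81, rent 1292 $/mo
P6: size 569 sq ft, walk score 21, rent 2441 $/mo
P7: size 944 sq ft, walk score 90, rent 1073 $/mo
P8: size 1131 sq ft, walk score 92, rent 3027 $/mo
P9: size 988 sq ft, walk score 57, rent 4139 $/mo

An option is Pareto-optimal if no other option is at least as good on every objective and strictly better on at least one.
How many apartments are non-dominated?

4

P1: dominated by P5 (size 1366≥525, walk score 81≥34, rent 1292≤2506).
P2: dominated by P5 (size 1366≥1292, walk score 81≥23, rent 1292≤3083).
P3: dominated by P1 (size 525≥500, walk score 34≥32, rent 2506≤3400).
P4: not dominated (best rent).
P5: not dominated (best size).
P6: dominated by P5 (size 1366≥569, walk score 81≥21, rent 1292≤2441).
P7: not dominated.
P8: not dominated (best walk score).
P9: dominated by P5 (size 1366≥988, walk score 81≥57, rent 1292≤4139).
Pareto-optimal: P4, P5, P7, P8 → 4.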